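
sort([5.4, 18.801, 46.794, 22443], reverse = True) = [22443, 46.794, 18.801, 5.4]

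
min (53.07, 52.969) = 52.969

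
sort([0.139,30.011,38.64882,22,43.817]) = [0.139,22,30.011,38.64882,43.817]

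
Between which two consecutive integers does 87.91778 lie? 87 and 88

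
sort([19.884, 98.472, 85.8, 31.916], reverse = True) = [98.472, 85.8, 31.916, 19.884]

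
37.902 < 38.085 True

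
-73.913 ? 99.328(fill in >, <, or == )<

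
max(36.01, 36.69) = 36.69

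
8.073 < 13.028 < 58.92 True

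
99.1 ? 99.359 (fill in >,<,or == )<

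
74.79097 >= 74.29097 True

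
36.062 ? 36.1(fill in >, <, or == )<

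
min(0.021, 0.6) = 0.021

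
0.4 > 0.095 True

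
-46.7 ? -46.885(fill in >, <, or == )>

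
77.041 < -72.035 False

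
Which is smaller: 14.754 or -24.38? -24.38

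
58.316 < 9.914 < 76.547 False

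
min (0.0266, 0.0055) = 0.0055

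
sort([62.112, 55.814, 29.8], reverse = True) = [62.112, 55.814, 29.8]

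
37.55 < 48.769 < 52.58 True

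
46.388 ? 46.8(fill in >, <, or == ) <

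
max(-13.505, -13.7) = -13.505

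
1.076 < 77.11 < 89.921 True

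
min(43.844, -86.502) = -86.502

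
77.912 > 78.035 False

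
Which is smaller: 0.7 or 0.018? 0.018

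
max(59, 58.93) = 59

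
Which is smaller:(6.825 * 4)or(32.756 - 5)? (6.825 * 4)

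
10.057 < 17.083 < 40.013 True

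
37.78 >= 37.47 True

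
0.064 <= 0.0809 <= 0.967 True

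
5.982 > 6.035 False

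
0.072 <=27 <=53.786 True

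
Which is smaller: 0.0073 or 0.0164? 0.0073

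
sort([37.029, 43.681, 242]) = [37.029, 43.681, 242]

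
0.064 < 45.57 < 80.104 True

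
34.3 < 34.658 True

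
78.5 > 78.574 False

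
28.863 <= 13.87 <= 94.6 False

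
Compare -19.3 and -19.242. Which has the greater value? -19.242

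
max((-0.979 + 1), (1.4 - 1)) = 0.4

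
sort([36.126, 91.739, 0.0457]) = [0.0457, 36.126, 91.739]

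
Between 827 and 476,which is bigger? 827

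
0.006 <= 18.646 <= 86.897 True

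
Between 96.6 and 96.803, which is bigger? 96.803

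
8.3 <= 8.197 False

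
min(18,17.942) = 17.942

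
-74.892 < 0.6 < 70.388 True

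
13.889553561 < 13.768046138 False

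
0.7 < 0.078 False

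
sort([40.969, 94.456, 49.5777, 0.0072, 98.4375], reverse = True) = [98.4375, 94.456, 49.5777, 40.969, 0.0072]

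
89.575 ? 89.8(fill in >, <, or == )<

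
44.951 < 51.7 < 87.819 True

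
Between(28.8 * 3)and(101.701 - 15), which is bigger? (101.701 - 15)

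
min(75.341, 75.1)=75.1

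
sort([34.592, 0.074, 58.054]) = [0.074, 34.592, 58.054]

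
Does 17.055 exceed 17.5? No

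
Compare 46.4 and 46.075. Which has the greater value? 46.4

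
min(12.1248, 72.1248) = 12.1248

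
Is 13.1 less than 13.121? Yes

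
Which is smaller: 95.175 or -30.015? -30.015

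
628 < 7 False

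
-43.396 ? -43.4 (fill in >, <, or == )>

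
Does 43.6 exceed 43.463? Yes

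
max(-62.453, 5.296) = 5.296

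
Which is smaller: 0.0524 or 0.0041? 0.0041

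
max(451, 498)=498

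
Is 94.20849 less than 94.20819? No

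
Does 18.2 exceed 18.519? No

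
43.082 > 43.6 False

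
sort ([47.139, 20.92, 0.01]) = [0.01, 20.92, 47.139]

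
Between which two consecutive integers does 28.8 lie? 28 and 29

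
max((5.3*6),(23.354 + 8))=31.8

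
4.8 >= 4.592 True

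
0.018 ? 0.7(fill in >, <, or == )<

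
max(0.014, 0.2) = 0.2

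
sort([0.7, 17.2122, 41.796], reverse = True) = [41.796, 17.2122, 0.7]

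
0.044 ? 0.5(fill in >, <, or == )<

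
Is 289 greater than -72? Yes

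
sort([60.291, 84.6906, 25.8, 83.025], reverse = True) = [84.6906, 83.025, 60.291, 25.8]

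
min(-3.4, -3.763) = -3.763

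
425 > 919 False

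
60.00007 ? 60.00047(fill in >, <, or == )<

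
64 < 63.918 False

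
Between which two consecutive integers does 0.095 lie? 0 and 1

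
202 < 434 True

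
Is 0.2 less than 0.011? No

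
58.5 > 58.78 False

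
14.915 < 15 True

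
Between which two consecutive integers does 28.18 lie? 28 and 29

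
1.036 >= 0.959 True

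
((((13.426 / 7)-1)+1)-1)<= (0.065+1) True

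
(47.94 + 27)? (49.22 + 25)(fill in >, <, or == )>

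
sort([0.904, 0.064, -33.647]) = [-33.647, 0.064, 0.904]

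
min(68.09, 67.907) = 67.907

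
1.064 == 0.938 False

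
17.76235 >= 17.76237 False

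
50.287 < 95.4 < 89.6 False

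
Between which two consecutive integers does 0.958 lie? 0 and 1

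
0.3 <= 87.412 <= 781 True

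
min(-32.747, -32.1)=-32.747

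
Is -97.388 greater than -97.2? No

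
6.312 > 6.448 False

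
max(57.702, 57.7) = 57.702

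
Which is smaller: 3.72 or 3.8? 3.72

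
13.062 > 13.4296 False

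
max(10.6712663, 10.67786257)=10.67786257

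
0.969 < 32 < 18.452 False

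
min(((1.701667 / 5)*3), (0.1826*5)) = 0.913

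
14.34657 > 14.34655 True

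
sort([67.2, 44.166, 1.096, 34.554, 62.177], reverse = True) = [67.2, 62.177, 44.166, 34.554, 1.096]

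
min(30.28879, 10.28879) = 10.28879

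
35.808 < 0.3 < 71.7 False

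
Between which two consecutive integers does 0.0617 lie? 0 and 1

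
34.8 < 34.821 True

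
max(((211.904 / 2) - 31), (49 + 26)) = 75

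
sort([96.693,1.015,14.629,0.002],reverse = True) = [96.693,14.629,1.015,0.002]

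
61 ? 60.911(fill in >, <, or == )>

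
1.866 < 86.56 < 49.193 False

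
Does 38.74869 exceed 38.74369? Yes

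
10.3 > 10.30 False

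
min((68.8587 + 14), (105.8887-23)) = 82.8587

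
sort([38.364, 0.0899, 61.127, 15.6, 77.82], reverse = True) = [77.82, 61.127, 38.364, 15.6, 0.0899]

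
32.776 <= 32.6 False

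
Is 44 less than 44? No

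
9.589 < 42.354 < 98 True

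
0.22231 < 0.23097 True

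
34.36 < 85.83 True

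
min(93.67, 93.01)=93.01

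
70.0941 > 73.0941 False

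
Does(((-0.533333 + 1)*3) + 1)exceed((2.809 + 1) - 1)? No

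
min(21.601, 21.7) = 21.601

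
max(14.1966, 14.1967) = 14.1967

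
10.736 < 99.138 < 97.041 False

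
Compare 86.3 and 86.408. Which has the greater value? 86.408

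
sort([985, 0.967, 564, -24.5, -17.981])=[-24.5, -17.981, 0.967, 564, 985]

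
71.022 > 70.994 True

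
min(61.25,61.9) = 61.25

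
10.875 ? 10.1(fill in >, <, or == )>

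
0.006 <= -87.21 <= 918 False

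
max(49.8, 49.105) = 49.8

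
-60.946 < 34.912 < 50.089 True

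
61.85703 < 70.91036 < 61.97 False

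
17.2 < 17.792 True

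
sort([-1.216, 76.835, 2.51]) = [-1.216, 2.51, 76.835]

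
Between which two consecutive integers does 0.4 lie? 0 and 1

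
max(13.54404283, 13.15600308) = 13.54404283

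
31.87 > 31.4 True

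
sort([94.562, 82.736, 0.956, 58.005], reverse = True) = [94.562, 82.736, 58.005, 0.956]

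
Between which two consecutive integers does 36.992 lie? 36 and 37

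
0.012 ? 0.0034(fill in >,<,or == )>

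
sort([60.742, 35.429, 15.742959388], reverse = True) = [60.742, 35.429, 15.742959388]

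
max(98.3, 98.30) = 98.30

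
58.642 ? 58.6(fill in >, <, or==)>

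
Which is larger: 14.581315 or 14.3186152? 14.581315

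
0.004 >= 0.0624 False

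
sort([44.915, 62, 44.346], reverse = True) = [62, 44.915, 44.346]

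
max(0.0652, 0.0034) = 0.0652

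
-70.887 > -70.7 False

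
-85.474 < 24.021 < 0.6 False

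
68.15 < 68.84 True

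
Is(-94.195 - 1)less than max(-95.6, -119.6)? No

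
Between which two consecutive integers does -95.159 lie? -96 and -95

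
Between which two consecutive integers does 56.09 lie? 56 and 57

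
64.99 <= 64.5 False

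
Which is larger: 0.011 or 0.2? 0.2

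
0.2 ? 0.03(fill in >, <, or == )>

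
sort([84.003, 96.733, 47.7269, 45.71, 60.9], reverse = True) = [96.733, 84.003, 60.9, 47.7269, 45.71]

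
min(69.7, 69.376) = 69.376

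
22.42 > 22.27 True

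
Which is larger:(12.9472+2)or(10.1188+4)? (12.9472+2)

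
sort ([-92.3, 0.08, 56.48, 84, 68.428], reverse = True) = [84, 68.428, 56.48, 0.08, -92.3]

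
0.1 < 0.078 False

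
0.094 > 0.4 False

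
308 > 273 True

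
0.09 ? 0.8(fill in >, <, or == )<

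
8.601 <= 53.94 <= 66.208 True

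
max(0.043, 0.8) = 0.8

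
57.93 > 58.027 False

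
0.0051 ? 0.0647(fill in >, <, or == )<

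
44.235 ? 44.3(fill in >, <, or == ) <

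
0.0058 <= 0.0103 True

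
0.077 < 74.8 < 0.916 False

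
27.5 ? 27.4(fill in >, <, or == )>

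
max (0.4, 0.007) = 0.4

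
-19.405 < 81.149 True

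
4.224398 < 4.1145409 False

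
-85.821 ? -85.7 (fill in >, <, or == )<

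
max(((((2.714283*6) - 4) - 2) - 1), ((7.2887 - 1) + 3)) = 9.2887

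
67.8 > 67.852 False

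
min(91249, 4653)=4653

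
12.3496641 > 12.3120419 True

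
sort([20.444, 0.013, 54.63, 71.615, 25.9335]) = [0.013, 20.444, 25.9335, 54.63, 71.615]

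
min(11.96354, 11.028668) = 11.028668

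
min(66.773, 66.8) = 66.773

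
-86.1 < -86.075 True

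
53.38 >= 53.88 False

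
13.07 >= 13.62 False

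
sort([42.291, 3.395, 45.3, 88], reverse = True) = [88, 45.3, 42.291, 3.395]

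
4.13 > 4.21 False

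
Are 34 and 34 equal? Yes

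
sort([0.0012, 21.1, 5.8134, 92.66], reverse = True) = [92.66, 21.1, 5.8134, 0.0012]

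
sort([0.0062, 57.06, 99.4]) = [0.0062, 57.06, 99.4]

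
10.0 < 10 False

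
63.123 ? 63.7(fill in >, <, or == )<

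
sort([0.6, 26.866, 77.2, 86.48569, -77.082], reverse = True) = [86.48569, 77.2, 26.866, 0.6, -77.082]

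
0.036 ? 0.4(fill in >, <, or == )<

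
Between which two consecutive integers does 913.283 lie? 913 and 914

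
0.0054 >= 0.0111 False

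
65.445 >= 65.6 False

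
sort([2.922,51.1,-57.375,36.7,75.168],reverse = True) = [75.168,51.1,36.7,2.922,-57.375]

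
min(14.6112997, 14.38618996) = 14.38618996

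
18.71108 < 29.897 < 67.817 True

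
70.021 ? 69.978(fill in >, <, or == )>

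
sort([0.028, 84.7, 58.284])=[0.028, 58.284, 84.7]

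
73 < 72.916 False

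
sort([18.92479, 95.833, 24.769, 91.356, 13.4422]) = [13.4422, 18.92479, 24.769, 91.356, 95.833]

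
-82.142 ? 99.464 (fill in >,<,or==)<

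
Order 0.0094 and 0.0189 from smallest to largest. 0.0094, 0.0189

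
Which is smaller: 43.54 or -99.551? -99.551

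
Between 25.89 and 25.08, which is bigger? 25.89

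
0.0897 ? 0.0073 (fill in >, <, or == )>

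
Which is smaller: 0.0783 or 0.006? 0.006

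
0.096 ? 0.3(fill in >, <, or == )<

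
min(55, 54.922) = 54.922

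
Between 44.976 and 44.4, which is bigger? 44.976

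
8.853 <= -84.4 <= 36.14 False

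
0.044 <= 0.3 True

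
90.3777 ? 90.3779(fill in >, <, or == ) <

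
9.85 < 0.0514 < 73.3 False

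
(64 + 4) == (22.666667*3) False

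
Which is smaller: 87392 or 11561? 11561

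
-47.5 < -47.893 False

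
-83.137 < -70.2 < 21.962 True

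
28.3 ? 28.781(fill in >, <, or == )<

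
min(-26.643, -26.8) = -26.8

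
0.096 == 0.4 False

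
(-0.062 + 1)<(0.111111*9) True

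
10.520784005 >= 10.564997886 False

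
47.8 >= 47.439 True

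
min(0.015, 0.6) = 0.015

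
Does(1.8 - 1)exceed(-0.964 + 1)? Yes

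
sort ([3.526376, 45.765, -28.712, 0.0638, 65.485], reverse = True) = [65.485, 45.765, 3.526376, 0.0638, -28.712]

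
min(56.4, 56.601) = 56.4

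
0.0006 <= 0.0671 True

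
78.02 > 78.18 False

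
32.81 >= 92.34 False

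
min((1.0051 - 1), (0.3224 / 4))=0.0051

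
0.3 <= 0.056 False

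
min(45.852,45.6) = 45.6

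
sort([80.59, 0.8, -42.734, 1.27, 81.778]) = [-42.734, 0.8, 1.27, 80.59, 81.778]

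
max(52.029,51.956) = 52.029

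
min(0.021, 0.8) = 0.021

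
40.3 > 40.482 False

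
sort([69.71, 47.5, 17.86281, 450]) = [17.86281, 47.5, 69.71, 450]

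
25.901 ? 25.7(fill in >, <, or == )>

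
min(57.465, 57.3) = 57.3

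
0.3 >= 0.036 True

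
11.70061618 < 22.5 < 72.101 True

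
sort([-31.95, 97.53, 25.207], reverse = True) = [97.53, 25.207, -31.95]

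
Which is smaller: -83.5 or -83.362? -83.5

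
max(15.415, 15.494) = 15.494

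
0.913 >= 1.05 False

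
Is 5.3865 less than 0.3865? No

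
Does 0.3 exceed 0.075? Yes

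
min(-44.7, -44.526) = -44.7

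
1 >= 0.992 True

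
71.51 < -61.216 False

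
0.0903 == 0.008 False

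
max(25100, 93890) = 93890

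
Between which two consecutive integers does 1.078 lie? 1 and 2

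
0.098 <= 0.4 True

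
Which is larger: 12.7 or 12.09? 12.7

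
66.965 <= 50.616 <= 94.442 False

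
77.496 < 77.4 False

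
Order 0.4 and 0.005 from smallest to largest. 0.005, 0.4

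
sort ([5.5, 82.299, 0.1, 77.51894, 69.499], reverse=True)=[82.299, 77.51894, 69.499, 5.5, 0.1]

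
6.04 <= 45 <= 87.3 True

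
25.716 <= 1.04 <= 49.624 False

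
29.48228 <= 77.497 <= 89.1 True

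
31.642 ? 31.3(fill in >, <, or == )>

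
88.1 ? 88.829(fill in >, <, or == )<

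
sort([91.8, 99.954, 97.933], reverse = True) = [99.954, 97.933, 91.8]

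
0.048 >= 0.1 False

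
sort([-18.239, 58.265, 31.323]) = [-18.239, 31.323, 58.265]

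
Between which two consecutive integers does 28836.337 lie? 28836 and 28837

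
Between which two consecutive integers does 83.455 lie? 83 and 84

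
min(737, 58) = 58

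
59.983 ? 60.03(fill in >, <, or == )<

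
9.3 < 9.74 True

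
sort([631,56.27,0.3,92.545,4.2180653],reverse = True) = [631,92.545,56.27,4.2180653,0.3]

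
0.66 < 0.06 False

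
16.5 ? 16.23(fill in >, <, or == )>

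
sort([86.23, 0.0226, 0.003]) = [0.003, 0.0226, 86.23]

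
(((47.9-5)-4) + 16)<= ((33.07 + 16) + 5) False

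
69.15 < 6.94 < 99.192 False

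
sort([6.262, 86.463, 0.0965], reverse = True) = [86.463, 6.262, 0.0965]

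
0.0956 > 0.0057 True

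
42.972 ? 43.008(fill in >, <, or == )<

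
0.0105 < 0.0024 False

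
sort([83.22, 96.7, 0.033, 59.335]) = [0.033, 59.335, 83.22, 96.7]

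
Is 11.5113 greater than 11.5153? No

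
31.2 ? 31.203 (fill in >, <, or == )<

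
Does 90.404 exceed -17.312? Yes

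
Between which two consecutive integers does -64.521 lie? -65 and -64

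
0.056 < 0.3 True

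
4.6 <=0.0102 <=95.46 False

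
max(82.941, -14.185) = 82.941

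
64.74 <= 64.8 True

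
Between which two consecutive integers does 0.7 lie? 0 and 1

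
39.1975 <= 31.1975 False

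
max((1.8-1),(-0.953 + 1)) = 0.8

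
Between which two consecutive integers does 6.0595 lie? 6 and 7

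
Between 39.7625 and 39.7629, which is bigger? 39.7629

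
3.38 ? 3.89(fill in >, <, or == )<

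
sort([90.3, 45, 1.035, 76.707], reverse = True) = [90.3, 76.707, 45, 1.035]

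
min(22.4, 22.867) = 22.4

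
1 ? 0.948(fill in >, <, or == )>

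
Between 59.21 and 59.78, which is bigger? 59.78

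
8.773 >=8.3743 True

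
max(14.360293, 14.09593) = 14.360293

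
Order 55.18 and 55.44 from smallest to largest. 55.18, 55.44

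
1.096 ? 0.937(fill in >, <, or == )>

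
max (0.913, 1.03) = 1.03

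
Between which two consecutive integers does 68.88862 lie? 68 and 69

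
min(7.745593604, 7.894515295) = 7.745593604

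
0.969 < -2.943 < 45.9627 False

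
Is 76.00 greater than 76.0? No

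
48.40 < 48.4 False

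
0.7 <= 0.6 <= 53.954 False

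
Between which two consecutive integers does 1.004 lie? 1 and 2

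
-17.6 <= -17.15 True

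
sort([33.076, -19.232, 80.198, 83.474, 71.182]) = [-19.232, 33.076, 71.182, 80.198, 83.474]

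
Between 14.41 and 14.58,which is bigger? 14.58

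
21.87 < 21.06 False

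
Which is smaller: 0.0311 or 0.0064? 0.0064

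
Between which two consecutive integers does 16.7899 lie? 16 and 17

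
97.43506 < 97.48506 True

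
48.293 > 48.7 False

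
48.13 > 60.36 False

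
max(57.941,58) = 58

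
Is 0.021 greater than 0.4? No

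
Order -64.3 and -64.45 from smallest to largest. -64.45, -64.3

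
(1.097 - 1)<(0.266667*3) True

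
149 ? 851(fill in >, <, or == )<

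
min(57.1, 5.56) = 5.56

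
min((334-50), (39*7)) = 273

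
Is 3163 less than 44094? Yes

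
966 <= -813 False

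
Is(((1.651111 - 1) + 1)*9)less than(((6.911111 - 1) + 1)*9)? Yes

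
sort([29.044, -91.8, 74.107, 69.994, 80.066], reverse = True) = [80.066, 74.107, 69.994, 29.044, -91.8]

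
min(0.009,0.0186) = 0.009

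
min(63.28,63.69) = 63.28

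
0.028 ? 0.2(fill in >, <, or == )<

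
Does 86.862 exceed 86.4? Yes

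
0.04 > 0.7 False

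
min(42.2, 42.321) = 42.2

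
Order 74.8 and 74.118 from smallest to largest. 74.118, 74.8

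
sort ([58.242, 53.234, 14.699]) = [14.699, 53.234, 58.242]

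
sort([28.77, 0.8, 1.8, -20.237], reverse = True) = [28.77, 1.8, 0.8, -20.237]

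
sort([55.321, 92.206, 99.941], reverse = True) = [99.941, 92.206, 55.321]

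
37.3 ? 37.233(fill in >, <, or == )>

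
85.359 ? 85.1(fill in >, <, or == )>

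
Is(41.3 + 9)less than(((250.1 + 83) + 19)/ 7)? No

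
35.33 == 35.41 False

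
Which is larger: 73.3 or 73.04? 73.3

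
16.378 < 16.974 True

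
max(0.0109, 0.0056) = 0.0109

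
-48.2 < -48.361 False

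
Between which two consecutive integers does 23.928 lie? 23 and 24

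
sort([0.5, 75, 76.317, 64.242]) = [0.5, 64.242, 75, 76.317]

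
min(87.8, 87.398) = 87.398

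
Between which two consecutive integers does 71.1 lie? 71 and 72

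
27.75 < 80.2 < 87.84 True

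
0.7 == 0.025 False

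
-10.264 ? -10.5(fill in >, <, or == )>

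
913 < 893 False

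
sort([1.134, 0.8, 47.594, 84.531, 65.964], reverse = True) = [84.531, 65.964, 47.594, 1.134, 0.8]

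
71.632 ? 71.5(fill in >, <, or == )>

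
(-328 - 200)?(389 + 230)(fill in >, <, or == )<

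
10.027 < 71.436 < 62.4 False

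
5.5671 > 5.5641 True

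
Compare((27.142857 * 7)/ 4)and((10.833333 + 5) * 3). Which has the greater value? ((27.142857 * 7)/ 4)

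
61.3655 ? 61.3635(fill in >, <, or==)>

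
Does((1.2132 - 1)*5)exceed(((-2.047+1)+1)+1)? Yes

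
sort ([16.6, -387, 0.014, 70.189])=[-387, 0.014, 16.6, 70.189]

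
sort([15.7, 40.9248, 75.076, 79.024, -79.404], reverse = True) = [79.024, 75.076, 40.9248, 15.7, -79.404]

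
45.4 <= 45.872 True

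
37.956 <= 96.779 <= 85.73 False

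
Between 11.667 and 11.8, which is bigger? 11.8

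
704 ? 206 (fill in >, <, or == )>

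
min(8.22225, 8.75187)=8.22225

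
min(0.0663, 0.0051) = 0.0051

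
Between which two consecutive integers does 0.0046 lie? 0 and 1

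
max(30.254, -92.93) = 30.254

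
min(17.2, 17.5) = 17.2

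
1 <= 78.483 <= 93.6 True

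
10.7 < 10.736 True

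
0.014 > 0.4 False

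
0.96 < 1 True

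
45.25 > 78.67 False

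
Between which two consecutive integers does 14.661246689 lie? 14 and 15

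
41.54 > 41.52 True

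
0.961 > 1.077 False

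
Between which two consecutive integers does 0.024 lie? 0 and 1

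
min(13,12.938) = 12.938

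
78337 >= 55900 True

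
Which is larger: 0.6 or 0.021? 0.6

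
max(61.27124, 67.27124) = 67.27124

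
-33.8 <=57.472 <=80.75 True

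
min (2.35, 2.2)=2.2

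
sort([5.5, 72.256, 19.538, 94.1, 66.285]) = [5.5, 19.538, 66.285, 72.256, 94.1]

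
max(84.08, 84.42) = 84.42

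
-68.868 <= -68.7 True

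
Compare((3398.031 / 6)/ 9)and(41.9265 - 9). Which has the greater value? ((3398.031 / 6)/ 9)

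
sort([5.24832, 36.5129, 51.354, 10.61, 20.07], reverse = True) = [51.354, 36.5129, 20.07, 10.61, 5.24832]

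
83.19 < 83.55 True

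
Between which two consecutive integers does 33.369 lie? 33 and 34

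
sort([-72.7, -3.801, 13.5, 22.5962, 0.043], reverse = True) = [22.5962, 13.5, 0.043, -3.801, -72.7]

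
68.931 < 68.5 False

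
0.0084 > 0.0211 False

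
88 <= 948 True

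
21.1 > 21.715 False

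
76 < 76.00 False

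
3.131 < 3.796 True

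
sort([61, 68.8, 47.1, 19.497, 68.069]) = [19.497, 47.1, 61, 68.069, 68.8]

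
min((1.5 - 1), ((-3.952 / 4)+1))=0.012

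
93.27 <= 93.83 True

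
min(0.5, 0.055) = 0.055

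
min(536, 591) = 536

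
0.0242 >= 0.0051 True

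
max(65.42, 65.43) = 65.43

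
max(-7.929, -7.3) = -7.3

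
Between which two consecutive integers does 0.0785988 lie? 0 and 1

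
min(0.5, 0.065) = 0.065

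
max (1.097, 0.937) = 1.097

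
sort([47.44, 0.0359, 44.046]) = [0.0359, 44.046, 47.44]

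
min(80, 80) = 80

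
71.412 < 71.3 False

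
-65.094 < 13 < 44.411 True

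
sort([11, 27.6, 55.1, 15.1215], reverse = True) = [55.1, 27.6, 15.1215, 11]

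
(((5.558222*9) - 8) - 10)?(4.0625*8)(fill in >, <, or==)<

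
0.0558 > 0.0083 True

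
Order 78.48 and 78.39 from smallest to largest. 78.39, 78.48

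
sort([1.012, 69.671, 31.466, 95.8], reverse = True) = [95.8, 69.671, 31.466, 1.012]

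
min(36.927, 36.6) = 36.6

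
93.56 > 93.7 False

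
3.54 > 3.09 True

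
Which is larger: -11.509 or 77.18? 77.18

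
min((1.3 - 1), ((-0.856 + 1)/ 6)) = 0.024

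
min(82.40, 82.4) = 82.40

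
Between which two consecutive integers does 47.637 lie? 47 and 48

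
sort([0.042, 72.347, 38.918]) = [0.042, 38.918, 72.347]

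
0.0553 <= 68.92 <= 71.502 True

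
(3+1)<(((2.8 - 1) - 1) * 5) False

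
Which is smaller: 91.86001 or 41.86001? 41.86001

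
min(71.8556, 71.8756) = 71.8556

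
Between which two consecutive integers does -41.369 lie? -42 and -41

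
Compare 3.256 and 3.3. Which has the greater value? 3.3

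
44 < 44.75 True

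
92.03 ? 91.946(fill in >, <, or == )>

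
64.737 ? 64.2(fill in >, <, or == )>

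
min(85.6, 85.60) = 85.6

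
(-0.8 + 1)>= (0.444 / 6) True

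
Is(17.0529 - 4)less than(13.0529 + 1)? Yes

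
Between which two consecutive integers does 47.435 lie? 47 and 48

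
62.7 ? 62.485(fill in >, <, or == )>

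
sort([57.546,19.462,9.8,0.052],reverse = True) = [57.546,19.462,9.8,0.052]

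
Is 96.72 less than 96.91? Yes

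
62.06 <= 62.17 True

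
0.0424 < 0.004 False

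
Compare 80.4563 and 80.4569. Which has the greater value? 80.4569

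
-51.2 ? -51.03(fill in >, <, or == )<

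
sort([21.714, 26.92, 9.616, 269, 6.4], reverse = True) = [269, 26.92, 21.714, 9.616, 6.4]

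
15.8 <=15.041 False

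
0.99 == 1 False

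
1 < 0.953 False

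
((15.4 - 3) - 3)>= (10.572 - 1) False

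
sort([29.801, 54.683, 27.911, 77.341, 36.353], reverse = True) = [77.341, 54.683, 36.353, 29.801, 27.911]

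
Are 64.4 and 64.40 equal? Yes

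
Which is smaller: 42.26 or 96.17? 42.26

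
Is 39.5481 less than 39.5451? No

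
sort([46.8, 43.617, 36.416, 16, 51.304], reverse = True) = [51.304, 46.8, 43.617, 36.416, 16]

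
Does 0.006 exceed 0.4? No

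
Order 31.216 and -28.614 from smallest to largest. -28.614, 31.216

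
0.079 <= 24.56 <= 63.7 True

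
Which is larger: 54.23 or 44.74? 54.23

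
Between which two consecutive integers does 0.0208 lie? 0 and 1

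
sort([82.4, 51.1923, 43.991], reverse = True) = [82.4, 51.1923, 43.991]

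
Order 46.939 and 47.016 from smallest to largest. 46.939, 47.016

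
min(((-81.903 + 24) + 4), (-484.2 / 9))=-53.903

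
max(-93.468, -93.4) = -93.4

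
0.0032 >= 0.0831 False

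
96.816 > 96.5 True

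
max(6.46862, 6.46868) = 6.46868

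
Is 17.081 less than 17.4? Yes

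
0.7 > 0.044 True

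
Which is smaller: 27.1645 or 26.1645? 26.1645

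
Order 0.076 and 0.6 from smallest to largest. 0.076, 0.6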